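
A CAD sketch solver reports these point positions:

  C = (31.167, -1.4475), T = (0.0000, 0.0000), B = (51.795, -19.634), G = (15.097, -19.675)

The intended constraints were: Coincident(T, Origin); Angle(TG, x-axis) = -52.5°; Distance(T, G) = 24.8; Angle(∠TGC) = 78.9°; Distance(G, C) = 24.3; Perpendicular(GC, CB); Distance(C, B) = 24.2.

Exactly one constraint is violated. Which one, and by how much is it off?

Distance(C, B) = 24.2 — off by 3.30.

T = (0.00, 0.00) ✓; TG at -52.50° ✓; |TG| = 24.80 ✓; ∠TGC = 78.90° ✓; |GC| = 24.30 ✓; ∠(GC, CB) = 90.00° ✓; |CB| = 27.50 ✗.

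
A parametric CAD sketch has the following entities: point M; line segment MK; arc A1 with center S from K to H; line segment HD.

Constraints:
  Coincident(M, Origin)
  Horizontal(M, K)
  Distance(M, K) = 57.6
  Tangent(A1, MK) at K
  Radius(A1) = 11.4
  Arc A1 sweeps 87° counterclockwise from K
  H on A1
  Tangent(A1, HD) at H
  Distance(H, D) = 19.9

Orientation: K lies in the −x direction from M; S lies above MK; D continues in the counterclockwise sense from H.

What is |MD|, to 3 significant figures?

54.6

M is at the origin; M and K share the same y with |MK| = 57.6 and K on the −x side, so K = (-57.6, 0.00). Tangency of A1 to MK means the radius SK is perpendicular to MK, so S = K + (0, 11.4) = (-57.6, 11.4). On A1, K sits at bearing -90° from S; an 87° counterclockwise sweep puts H at bearing -3°, so H = S + 11.4·(cos -3°, sin -3°) = (-46.2, 10.8). Tangency of A1 to HD means the radius SH is perpendicular to HD, so HD runs along (−sin -3°, cos -3°); with |HD| = 19.9, D = (-45.2, 30.7). Then |MD| = |D − M| = 54.6.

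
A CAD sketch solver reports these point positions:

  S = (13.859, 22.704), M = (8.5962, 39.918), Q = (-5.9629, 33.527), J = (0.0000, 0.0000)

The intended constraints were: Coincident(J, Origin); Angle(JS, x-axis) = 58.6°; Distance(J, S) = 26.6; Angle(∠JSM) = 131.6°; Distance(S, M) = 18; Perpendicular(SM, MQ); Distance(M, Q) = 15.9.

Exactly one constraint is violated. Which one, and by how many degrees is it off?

Perpendicular(SM, MQ) — off by 6.70°.

J = (0.00, 0.00) ✓; JS at 58.60° ✓; |JS| = 26.60 ✓; ∠JSM = 131.6° ✓; |SM| = 18.00 ✓; ∠(SM, MQ) = 96.70° ✗; |MQ| = 15.90 ✓.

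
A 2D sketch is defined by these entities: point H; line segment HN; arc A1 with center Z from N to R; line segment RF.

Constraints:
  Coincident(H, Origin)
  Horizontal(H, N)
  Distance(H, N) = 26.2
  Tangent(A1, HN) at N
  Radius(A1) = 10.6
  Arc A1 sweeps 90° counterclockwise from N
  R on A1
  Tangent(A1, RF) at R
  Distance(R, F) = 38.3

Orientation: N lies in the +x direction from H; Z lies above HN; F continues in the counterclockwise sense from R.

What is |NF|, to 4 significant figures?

50.04

H is at the origin; H and N share the same y with |HN| = 26.2 and N on the +x side, so N = (26.20, 0.000). Since A1 is tangent to HN there, ZN ⟂ HN, so Z = N + (0, 10.6) = (26.20, 10.60). On A1, N sits at bearing -90° from Z; a 90° counterclockwise sweep puts R at bearing 0°, so R = Z + 10.6·(cos 0°, sin 0°) = (36.80, 10.60). Tangency of A1 to RF means the radius ZR is perpendicular to RF, so RF runs along (−sin 0°, cos 0°); with |RF| = 38.3, F = (36.80, 48.90). Then |NF| = |F − N| = 50.04.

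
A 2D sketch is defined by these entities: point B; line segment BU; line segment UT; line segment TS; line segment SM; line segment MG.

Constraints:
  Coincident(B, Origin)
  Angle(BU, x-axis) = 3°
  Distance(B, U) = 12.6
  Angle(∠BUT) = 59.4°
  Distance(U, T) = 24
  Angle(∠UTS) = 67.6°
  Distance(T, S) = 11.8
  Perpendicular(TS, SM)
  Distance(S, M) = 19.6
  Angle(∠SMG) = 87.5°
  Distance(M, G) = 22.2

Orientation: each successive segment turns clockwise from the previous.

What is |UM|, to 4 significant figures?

3.708

B is at the origin; BU runs at 3.0° with length 12.6, so U = (12.58, 0.6594). ∠BUT = 59.4° gives UT at -117.6° from the x-axis; with |UT| = 24.0, T = (1.464, -20.61). ∠UTS = 67.6° gives TS at 130.0° from the x-axis; with |TS| = 11.8, S = (-6.121, -11.57). The perpendicularity gives SM at right angles to TS, so SM runs at 40.00°; with |SM| = 19.6, M = (8.893, 1.029). Then |UM| = |M − U| = 3.708.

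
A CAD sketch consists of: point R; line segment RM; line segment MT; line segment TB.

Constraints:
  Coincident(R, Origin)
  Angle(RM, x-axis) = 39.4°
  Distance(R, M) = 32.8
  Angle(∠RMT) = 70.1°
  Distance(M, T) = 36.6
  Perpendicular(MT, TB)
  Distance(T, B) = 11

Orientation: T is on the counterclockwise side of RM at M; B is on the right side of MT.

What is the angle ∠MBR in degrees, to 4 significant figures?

41.98°

R is at the origin; RM runs at 39.4° with length 32.8, so M = 32.8·(cos 39.4°, sin 39.4°) = (25.35, 20.82). ∠RMT = 70.1°, so MT runs at 39.4° + (180° − 70.1°) = 149.3° from the x-axis; with |MT| = 36.6, T = M + 36.6·(cos 149.3°, sin 149.3°) = (-6.125, 39.51). MT is perpendicular to TB; with |TB| = 11.0 on the right of MT, B = T + 11.0·(0.5105, 0.8599) = (-0.5090, 48.96). Then cos ∠MBR = BM·BR / (|BM||BR|), giving 41.98°.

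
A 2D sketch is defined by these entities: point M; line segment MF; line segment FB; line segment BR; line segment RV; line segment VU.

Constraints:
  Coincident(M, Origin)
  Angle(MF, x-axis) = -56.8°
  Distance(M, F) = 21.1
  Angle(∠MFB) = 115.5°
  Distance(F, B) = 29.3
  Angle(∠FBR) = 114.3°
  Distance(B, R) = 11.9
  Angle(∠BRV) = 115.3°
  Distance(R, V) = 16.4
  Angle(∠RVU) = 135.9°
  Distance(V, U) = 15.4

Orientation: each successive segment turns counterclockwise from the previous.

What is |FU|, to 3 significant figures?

26.1

M is at the origin; MF runs at -56.8° with length 21.1, so F = (11.6, -17.7). ∠MFB = 115.5° gives FB at 7.70° from the x-axis; with |FB| = 29.3, B = (40.6, -13.7). ∠FBR = 114.3° gives BR at 73.4° from the x-axis; with |BR| = 11.9, R = (44.0, -2.33). ∠BRV = 115.3° gives RV at 138° from the x-axis; with |RV| = 16.4, V = (31.8, 8.63). ∠RVU = 135.9° gives VU at -178° from the x-axis; with |VU| = 15.4, U = (16.4, 8.04). Then |FU| = |U − F| = 26.1.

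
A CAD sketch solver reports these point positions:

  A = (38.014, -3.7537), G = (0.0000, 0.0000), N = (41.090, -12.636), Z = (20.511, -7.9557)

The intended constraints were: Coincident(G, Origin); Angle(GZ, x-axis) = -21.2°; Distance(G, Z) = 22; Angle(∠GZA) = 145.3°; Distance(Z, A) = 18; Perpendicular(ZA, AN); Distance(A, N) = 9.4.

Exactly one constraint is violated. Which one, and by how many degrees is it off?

Perpendicular(ZA, AN) — off by 5.60°.

G = (0.00, 0.00) ✓; GZ at -21.20° ✓; |GZ| = 22.00 ✓; ∠GZA = 145.3° ✓; |ZA| = 18.00 ✓; ∠(ZA, AN) = 84.40° ✗; |AN| = 9.400 ✓.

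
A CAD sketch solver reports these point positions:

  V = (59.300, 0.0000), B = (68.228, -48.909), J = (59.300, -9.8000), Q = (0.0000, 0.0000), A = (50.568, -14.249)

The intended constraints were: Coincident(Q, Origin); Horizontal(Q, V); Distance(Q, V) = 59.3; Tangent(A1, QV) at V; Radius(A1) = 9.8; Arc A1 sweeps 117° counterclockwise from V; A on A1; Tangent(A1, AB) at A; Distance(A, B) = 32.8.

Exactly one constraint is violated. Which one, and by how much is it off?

Distance(A, B) = 32.8 — off by 6.10.

Q = (0.00, 0.00) ✓; Q.y = 0.00, V.y = 0.00 ✓; |QV| = 59.30 ✓; ∠(JV, VQ) = 90.00° ✓; |JV| = 9.800 ✓; bearing(J→A) − bearing(J→V) = 117.0° ✓; |JA| = 9.800 ✓; ∠(JA, AB) = 90.00° ✓; |AB| = 38.90 ✗.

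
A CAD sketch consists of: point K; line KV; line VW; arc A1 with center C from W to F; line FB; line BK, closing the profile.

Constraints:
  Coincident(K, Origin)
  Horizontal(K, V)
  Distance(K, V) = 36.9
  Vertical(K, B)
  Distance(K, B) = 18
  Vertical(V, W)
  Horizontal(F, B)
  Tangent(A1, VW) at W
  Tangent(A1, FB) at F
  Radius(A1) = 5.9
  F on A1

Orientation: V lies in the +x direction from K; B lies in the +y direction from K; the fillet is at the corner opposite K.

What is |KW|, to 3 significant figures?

38.8

The virtual corner opposite K is at (36.9, 18.0). The tangent condition forces CW to be normal to VW and tangency of A1 to FB means the radius CF is perpendicular to FB, with radius 5.9, so the center C sits 5.9 in from both sides at C = (31.0, 12.1). That places the tangent points at W = (36.9, 12.1) on VW and F = (31.0, 18.0) on FB. Then |KW| = |W − K| = 38.8.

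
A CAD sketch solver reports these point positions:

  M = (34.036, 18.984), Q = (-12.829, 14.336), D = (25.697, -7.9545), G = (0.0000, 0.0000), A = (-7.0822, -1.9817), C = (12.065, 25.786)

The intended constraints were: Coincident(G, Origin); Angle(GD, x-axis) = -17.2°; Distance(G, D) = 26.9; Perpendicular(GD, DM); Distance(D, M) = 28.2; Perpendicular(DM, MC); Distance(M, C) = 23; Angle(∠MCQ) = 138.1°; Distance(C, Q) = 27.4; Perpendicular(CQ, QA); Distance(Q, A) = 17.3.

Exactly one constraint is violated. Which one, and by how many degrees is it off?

Perpendicular(CQ, QA) — off by 5.30°.

G = (0.00, 0.00) ✓; GD at -17.20° ✓; |GD| = 26.90 ✓; ∠(GD, DM) = 90.00° ✓; |DM| = 28.20 ✓; ∠(DM, MC) = 90.00° ✓; |MC| = 23.00 ✓; ∠MCQ = 138.1° ✓; |CQ| = 27.40 ✓; ∠(CQ, QA) = 84.70° ✗; |QA| = 17.30 ✓.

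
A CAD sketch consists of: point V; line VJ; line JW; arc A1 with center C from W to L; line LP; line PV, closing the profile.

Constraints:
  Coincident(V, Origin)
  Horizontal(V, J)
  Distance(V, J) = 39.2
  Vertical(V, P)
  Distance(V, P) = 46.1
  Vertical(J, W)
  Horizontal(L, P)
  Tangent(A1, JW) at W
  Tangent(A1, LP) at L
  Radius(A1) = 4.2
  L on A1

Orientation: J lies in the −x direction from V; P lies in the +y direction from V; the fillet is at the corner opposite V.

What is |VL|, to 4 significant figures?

57.88

V is at the origin; VJ is horizontal with |VJ| = 39.2 and J on the −x side, so J = (-39.20, 0.000). VP is vertical with |VP| = 46.1 and P on the +y side, so P = (0.000, 46.10). The virtual corner opposite V is at (-39.20, 46.10). Since A1 is tangent to JW there, CW ⟂ JW and since A1 is tangent to LP there, CL ⟂ LP, with radius 4.2, so the center C sits 4.2 in from both sides at C = (-35.00, 41.90). That places the tangent points at W = (-39.20, 41.90) on JW and L = (-35.00, 46.10) on LP. Then |VL| = |L − V| = 57.88.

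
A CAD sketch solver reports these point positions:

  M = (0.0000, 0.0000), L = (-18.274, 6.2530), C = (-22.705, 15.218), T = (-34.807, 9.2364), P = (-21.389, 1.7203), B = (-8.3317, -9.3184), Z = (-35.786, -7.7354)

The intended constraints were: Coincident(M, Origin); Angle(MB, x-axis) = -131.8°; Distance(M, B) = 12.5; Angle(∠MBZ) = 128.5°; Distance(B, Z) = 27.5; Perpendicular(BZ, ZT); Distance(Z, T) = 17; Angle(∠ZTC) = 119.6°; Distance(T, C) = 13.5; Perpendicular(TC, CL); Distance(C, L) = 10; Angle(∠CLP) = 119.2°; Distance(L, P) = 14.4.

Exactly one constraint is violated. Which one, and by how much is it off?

Distance(L, P) = 14.4 — off by 8.90.

M = (0.00, 0.00) ✓; MB at -131.8° ✓; |MB| = 12.50 ✓; ∠MBZ = 128.5° ✓; |BZ| = 27.50 ✓; ∠(BZ, ZT) = 90.00° ✓; |ZT| = 17.00 ✓; ∠ZTC = 119.6° ✓; |TC| = 13.50 ✓; ∠(TC, CL) = 90.00° ✓; |CL| = 10.00 ✓; ∠CLP = 119.2° ✓; |LP| = 5.500 ✗.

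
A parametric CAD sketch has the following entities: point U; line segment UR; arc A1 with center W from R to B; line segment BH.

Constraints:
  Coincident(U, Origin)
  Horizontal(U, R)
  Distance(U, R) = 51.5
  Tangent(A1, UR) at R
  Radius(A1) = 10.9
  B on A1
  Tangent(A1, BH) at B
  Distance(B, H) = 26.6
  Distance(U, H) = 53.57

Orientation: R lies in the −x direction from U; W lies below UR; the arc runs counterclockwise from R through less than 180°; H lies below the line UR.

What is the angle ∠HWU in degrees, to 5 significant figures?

76.088°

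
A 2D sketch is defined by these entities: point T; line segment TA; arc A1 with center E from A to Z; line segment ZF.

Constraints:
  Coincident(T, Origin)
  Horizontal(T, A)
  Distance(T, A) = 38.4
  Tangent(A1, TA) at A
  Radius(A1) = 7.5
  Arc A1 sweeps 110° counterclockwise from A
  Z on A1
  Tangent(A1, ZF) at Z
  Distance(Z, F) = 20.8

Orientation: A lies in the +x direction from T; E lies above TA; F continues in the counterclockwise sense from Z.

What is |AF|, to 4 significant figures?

29.61

On A1, A sits at bearing -90° from E; a 110° counterclockwise sweep puts Z at bearing 20°, so Z = E + 7.5·(cos 20°, sin 20°) = (45.45, 10.07). A1 meets ZF tangentially, so EZ is at right angles to ZF, so ZF runs along (−sin 20°, cos 20°); with |ZF| = 20.8, F = (38.33, 29.61). Then |AF| = |F − A| = 29.61.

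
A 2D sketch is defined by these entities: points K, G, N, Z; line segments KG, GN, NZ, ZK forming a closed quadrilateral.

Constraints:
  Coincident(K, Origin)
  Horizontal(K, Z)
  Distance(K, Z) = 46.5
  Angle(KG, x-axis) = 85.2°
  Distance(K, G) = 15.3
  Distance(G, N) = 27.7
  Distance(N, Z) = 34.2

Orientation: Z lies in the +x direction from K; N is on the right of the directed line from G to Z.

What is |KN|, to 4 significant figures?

16.66

Checks: |GN| = 27.70 ✓; |NZ| = 34.20 ✓.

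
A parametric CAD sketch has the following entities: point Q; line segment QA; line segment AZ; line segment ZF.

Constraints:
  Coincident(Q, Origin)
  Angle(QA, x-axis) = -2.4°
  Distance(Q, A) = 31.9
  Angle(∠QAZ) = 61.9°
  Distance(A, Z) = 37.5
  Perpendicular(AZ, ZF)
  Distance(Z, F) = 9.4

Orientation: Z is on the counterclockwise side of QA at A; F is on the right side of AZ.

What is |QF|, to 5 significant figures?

43.753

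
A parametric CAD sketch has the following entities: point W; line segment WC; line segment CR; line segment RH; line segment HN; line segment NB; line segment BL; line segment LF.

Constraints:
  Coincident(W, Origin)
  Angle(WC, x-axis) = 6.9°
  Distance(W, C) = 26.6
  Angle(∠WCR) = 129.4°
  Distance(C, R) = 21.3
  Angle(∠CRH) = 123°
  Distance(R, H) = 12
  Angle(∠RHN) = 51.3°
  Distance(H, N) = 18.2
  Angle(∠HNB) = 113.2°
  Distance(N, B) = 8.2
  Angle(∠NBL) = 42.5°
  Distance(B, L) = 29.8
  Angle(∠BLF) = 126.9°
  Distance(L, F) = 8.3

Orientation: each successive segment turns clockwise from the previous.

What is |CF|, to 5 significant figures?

41.427

W is at the origin; WC runs at 6.9° with length 26.6, so C = (26.407, 3.1956). ∠WCR = 129.4° gives CR at -43.700° from the x-axis; with |CR| = 21.3, R = (41.807, -11.520). ∠CRH = 123.0° gives RH at -100.70° from the x-axis; with |RH| = 12.0, H = (39.579, -23.312). ∠RHN = 51.3° gives HN at 130.60° from the x-axis; with |HN| = 18.2, N = (27.734, -9.4928). ∠HNB = 113.2° gives NB at 63.800° from the x-axis; with |NB| = 8.2, B = (31.355, -2.1353). ∠NBL = 42.5° gives BL at -73.700° from the x-axis; with |BL| = 29.8, L = (39.719, -30.737). ∠BLF = 126.9° gives LF at -126.80° from the x-axis; with |LF| = 8.3, F = (34.747, -37.384). Then |CF| = |F − C| = 41.427.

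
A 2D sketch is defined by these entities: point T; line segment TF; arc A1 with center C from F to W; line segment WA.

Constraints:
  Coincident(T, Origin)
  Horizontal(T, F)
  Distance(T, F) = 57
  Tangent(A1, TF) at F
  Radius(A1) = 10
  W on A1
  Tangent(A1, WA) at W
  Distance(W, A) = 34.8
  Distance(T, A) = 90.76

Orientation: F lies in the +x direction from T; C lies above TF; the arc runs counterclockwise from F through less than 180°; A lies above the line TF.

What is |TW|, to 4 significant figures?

65.58

Checks: ∠(CF, FT) = 90.00° ✓; |CF| = 10.00 ✓; |CW| = 10.00 ✓; ∠(CW, WA) = 90.00° ✓; |WA| = 34.80 ✓; |TA| = 90.76 ✓.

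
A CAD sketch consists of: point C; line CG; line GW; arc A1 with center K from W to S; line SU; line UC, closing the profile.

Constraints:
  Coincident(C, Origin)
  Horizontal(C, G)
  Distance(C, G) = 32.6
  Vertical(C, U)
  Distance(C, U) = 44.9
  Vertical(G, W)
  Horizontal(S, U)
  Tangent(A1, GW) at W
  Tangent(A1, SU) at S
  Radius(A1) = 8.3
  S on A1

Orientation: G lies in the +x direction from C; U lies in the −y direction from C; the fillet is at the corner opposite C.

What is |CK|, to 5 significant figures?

43.932

CU is vertical with |CU| = 44.9 and U on the −y side, so U = (0.0000, -44.900). The virtual corner opposite C is at (32.600, -44.900). Since A1 is tangent to GW there, KW ⟂ GW and tangency of A1 to SU means the radius KS is perpendicular to SU, with radius 8.3, so the center K sits 8.3 in from both sides at K = (24.300, -36.600). Then |CK| = |K − C| = 43.932.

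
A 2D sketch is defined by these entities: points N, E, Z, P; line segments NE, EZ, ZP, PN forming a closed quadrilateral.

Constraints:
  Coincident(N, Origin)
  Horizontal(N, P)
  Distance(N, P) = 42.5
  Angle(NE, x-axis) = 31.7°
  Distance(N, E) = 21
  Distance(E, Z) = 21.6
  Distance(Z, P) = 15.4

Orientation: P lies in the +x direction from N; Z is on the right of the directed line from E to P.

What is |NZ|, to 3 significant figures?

30.0

Checks: |EZ| = 21.60 ✓; |ZP| = 15.40 ✓.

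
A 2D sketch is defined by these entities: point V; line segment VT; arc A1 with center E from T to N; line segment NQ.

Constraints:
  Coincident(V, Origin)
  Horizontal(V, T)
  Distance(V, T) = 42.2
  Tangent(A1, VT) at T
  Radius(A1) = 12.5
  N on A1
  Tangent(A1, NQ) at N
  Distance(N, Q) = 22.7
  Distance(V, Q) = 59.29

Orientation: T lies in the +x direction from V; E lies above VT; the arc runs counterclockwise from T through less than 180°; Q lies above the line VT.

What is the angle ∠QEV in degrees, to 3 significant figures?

113°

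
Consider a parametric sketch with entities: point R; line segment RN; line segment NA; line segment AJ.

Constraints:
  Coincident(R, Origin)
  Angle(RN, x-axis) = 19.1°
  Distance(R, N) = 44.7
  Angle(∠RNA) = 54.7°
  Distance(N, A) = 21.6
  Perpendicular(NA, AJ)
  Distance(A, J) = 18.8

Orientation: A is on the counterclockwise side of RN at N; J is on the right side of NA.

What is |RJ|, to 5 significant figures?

55.443

R is at the origin; RN runs at 19.1° with length 44.7, so N = 44.7·(cos 19.1°, sin 19.1°) = (42.239, 14.627). ∠RNA = 54.7°, so NA runs at 19.1° + (180° − 54.7°) = 144.40° from the x-axis; with |NA| = 21.6, A = N + 21.6·(cos 144.40°, sin 144.40°) = (24.676, 27.200). NA is perpendicular to AJ; with |AJ| = 18.8 on the right of NA, J = A + 18.8·(0.58212, 0.81310) = (35.620, 42.487). Then |RJ| = |J − R| = 55.443.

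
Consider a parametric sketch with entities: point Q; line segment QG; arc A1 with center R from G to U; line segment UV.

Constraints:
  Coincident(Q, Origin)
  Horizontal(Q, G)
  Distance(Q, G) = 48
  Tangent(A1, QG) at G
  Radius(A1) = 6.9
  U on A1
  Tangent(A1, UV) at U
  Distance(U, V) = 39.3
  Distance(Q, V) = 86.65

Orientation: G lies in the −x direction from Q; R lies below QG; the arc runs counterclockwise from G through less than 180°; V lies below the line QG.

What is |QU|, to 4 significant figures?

52.56

Checks: |RU| = 6.900 ✓; ∠(RU, UV) = 90.00° ✓; |UV| = 39.30 ✓; |QV| = 86.65 ✓.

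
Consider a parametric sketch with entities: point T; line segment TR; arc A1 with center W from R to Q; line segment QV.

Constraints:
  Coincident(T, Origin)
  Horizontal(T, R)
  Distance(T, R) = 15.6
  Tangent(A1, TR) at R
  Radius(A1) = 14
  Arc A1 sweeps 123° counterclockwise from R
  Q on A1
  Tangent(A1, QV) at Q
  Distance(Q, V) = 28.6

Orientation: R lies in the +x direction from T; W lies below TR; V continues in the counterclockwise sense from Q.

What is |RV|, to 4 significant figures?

45.77

T is at the origin; T and R share the same y with |TR| = 15.6 and R on the +x side, so R = (15.60, 0.000). Since A1 is tangent to TR there, WR ⟂ TR, so W = R + (0, -14) = (15.60, -14.00). On A1, R sits at bearing 90° from W; a 123° counterclockwise sweep puts Q at bearing 213°, so Q = W + 14.0·(cos 213°, sin 213°) = (3.859, -21.62). Since A1 is tangent to QV there, WQ ⟂ QV, so QV runs along (−sin 213°, cos 213°); with |QV| = 28.6, V = (19.44, -45.61). Then |RV| = |V − R| = 45.77.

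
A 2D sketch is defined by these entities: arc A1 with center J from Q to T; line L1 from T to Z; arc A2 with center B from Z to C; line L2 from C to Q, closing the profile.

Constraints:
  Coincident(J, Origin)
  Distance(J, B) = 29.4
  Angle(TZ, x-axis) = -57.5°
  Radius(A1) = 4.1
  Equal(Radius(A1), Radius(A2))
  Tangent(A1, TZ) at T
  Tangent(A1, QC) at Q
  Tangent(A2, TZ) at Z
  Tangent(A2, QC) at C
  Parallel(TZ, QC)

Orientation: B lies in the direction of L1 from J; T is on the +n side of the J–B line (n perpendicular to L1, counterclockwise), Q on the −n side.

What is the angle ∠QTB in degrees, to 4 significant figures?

82.06°

J is at the origin and B lies 29.4 along u from J, so B = 29.4·u = (15.80, -24.80). Tangency of A1 to both parallel lines with radius 4.1 puts T and Q at J ± 4.1·n: T = (3.458, 2.203), Q = (-3.458, -2.203). Then cos ∠QTB = TQ·TB / (|TQ||TB|), giving 82.06°.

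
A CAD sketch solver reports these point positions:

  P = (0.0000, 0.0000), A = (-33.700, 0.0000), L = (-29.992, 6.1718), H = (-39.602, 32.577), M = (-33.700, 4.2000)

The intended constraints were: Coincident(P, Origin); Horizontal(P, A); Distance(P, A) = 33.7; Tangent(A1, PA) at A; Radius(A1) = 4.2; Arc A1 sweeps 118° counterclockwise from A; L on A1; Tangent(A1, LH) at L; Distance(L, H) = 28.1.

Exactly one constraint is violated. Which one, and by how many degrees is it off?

Tangent(A1, LH) at L — off by 8.00°.

P = (0.00, 0.00) ✓; P.y = 0.00, A.y = 0.00 ✓; |PA| = 33.70 ✓; ∠(MA, AP) = 90.00° ✓; |MA| = 4.200 ✓; bearing(M→L) − bearing(M→A) = 118.0° ✓; |ML| = 4.200 ✓; ∠(ML, LH) = 98.00° ✗; |LH| = 28.10 ✓.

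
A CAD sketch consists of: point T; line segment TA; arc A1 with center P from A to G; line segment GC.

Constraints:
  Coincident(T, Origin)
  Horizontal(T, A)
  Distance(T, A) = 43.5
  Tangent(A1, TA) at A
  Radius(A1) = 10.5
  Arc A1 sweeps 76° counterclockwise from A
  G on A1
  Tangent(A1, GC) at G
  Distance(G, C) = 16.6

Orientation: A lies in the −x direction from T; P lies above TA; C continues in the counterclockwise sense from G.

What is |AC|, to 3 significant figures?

27.9

T is at the origin; TA is horizontal with |TA| = 43.5 and A on the −x side, so A = (-43.5, 0.00). A1 meets TA tangentially, so PA is at right angles to TA, so P = A + (0, 10.5) = (-43.5, 10.5). On A1, A sits at bearing -90° from P; a 76° counterclockwise sweep puts G at bearing -14°, so G = P + 10.5·(cos -14°, sin -14°) = (-33.3, 7.96). Since A1 is tangent to GC there, PG ⟂ GC, so GC runs along (−sin -14°, cos -14°); with |GC| = 16.6, C = (-29.3, 24.1). Then |AC| = |C − A| = 27.9.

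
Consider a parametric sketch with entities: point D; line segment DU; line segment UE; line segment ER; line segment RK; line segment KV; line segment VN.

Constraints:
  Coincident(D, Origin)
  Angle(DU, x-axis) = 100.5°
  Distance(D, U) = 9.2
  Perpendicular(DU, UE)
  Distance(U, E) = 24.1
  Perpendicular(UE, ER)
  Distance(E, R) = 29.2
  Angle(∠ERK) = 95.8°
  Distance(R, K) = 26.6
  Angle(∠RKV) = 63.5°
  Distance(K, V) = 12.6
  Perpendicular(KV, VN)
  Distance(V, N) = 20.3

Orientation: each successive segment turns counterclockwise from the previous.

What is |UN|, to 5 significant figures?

34.473

D is at the origin; DU runs at 100.5° with length 9.2, so U = (-1.6766, 9.0459). DU ⟂ UE, so UE runs at -169.50°; with |UE| = 24.1, E = (-25.373, 4.6541). The perpendicularity gives ER at right angles to UE, so ER runs at -79.500°; with |ER| = 29.2, R = (-20.052, -24.057). ∠ERK = 95.8° gives RK at 4.7000° from the x-axis; with |RK| = 26.6, K = (6.4588, -21.877). ∠RKV = 63.5° gives KV at 121.20° from the x-axis; with |KV| = 12.6, V = (-0.068319, -11.100). The perpendicularity gives VN at right angles to KV, so VN runs at -148.80°; with |VN| = 20.3, N = (-17.432, -21.616). Then |UN| = |N − U| = 34.473.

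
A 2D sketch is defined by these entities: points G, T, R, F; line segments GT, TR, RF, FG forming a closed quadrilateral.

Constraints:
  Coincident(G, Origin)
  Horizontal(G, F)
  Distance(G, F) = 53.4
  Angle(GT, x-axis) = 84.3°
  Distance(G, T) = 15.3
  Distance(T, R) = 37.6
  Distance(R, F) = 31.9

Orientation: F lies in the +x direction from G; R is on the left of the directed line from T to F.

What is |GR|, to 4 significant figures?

46.12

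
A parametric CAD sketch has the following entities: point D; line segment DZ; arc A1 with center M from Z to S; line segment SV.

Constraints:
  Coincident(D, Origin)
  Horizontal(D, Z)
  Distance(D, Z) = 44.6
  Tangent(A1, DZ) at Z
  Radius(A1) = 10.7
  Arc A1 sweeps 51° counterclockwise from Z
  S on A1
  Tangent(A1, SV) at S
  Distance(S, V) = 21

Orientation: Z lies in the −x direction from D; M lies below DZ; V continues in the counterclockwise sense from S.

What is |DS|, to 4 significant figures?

53.06

Tangency of A1 to DZ means the radius MZ is perpendicular to DZ, so M = Z + (0, -10.7) = (-44.60, -10.70). On A1, Z sits at bearing 90° from M; a 51° counterclockwise sweep puts S at bearing 141°, so S = M + 10.7·(cos 141°, sin 141°) = (-52.92, -3.966). Then |DS| = |S − D| = 53.06.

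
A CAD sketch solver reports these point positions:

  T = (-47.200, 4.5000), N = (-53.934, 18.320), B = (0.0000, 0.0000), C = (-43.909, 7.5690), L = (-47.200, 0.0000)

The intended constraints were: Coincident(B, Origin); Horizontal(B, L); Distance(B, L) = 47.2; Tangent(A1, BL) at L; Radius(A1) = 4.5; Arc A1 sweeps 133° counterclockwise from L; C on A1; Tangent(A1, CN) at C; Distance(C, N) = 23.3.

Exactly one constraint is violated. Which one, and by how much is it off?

Distance(C, N) = 23.3 — off by 8.60.

B = (0.00, 0.00) ✓; B.y = 0.00, L.y = 0.00 ✓; |BL| = 47.20 ✓; ∠(TL, LB) = 90.00° ✓; |TL| = 4.500 ✓; bearing(T→C) − bearing(T→L) = 133.0° ✓; |TC| = 4.500 ✓; ∠(TC, CN) = 90.00° ✓; |CN| = 14.70 ✗.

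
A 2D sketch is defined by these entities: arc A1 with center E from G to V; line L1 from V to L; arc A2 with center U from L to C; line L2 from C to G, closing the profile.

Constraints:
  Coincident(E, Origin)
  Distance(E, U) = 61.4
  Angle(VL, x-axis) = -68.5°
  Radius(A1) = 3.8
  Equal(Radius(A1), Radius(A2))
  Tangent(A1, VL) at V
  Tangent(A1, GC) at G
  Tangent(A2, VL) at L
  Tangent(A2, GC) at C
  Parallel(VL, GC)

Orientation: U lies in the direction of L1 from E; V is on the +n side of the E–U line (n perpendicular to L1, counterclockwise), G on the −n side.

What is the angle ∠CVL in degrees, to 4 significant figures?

7.056°

Tangency of A1 to both parallel lines with radius 3.8 puts V and G at E ± 3.8·n: V = (3.536, 1.393), G = (-3.536, -1.393). Equal radii place L and C the same way about U: L = U + 3.8·n = (26.04, -55.73), C = U − 3.8·n = (18.97, -58.52). Then cos ∠CVL = VC·VL / (|VC||VL|), giving 7.056°.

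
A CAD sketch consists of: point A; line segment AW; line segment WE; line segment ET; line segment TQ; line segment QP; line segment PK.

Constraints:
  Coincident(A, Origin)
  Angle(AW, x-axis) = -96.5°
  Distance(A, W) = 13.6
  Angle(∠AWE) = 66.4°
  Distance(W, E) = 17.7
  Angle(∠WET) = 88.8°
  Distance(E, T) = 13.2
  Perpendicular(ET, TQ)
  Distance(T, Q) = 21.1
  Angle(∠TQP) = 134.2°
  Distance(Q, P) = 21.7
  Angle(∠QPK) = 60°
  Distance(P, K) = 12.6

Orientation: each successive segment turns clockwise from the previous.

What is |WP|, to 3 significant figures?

18.7

A is at the origin; AW runs at -96.5° with length 13.6, so W = (-1.54, -13.5). ∠AWE = 66.4° gives WE at 150° from the x-axis; with |WE| = 17.7, E = (-16.9, -4.64). ∠WET = 88.8° gives ET at 58.7° from the x-axis; with |ET| = 13.2, T = (-10.0, 6.64). The perpendicularity gives TQ at right angles to ET, so TQ runs at -31.3°; with |TQ| = 21.1, Q = (8.03, -4.32). ∠TQP = 134.2° gives QP at -77.1° from the x-axis; with |QP| = 21.7, P = (12.9, -25.5). Then |WP| = |P − W| = 18.7.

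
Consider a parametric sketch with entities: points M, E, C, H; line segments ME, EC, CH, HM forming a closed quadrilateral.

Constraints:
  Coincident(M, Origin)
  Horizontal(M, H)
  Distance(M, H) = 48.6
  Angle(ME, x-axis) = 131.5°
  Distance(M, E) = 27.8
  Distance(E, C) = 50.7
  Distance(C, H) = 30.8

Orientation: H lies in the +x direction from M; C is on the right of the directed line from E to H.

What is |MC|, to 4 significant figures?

23.52

M is at the origin; M and H share the same y with |MH| = 48.6 and H in +x, so H = (48.6, 0). ME runs at 131.5° with |ME| = 27.8, so E = (-18.42, 20.82). C is determined by |EC| = 50.7 and |CH| = 30.8 together: it lies at the intersection of circle(E, 50.7) and circle(H, 30.8). With |EH| = 70.18, the foot of the radical line on EH is 46.65 from E and the perpendicular offset is √(50.7² − 46.65²) = 19.87. Taking the right-of-EH solution: C = (20.23, -11.99).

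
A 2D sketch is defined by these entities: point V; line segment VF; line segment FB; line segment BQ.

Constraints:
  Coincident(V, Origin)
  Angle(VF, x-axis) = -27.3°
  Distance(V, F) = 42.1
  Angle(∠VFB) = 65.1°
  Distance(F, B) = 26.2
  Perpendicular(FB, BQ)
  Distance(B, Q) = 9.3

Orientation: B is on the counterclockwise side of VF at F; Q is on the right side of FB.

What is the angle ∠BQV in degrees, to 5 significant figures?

10.118°

V is at the origin; VF runs at -27.3° with length 42.1, so F = 42.1·(cos -27.3°, sin -27.3°) = (37.411, -19.309). ∠VFB = 65.1°, so FB runs at -27.3° + (180° − 65.1°) = 87.600° from the x-axis; with |FB| = 26.2, B = F + 26.2·(cos 87.600°, sin 87.600°) = (38.508, 6.8679). The perpendicularity gives BQ at right angles to FB; with |BQ| = 9.3 on the right of FB, Q = B + 9.3·(0.99912, -0.041876) = (47.800, 6.4784). Then cos ∠BQV = QB·QV / (|QB||QV|), giving 10.118°.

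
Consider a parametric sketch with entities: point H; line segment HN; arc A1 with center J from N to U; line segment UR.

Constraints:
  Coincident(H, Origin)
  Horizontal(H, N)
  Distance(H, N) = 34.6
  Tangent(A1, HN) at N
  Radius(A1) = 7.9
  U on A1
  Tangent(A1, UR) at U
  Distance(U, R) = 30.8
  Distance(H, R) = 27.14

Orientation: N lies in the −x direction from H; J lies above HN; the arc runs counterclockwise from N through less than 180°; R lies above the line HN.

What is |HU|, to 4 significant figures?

28.79

H is at the origin; H and N share the same y with |HN| = 34.6 and N on the −x side, so N = (-34.60, 0.000). The tangent condition forces JN to be normal to HN, so J = N + (0, 7.9) = (-34.60, 7.900). Since JU ⟂ UR (tangency), |JR| = √(7.9² + 30.8²) = 31.80 regardless of where U sits on A1. So R lies on both circle(H, 27.14) and circle(J, 31.80); the above-HN intersection is R = (-8.339, 25.83). U is the foot of the tangent from R: U = (-28.66, 2.687).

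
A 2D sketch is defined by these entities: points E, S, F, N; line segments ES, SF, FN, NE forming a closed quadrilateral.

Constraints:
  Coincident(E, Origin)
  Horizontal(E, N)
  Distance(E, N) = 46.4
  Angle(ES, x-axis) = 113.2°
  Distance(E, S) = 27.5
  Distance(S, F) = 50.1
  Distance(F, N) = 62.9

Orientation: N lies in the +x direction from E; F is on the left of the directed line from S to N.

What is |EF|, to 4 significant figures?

64.80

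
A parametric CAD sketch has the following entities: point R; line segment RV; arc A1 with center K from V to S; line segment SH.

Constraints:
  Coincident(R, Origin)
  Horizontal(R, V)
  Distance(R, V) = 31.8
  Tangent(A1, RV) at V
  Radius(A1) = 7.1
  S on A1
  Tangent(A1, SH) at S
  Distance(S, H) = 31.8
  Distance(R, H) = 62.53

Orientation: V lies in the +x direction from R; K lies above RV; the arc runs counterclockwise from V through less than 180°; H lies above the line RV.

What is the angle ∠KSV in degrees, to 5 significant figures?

61.062°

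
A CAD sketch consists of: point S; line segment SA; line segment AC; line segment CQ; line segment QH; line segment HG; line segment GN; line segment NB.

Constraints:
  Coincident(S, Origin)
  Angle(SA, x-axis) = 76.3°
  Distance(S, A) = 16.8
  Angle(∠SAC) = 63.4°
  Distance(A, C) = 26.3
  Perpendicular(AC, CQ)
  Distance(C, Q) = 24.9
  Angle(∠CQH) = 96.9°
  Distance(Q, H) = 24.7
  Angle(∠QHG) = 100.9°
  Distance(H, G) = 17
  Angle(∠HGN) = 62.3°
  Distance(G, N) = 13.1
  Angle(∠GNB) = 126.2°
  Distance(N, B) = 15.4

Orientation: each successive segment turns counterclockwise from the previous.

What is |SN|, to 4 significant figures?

2.246

∠QHG = 100.9° gives HG at 85.10° from the x-axis; with |HG| = 17.0, G = (9.918, 5.699). ∠HGN = 62.3° gives GN at -157.2° from the x-axis; with |GN| = 13.1, N = (-2.158, 0.6223). Then |SN| = |N − S| = 2.246.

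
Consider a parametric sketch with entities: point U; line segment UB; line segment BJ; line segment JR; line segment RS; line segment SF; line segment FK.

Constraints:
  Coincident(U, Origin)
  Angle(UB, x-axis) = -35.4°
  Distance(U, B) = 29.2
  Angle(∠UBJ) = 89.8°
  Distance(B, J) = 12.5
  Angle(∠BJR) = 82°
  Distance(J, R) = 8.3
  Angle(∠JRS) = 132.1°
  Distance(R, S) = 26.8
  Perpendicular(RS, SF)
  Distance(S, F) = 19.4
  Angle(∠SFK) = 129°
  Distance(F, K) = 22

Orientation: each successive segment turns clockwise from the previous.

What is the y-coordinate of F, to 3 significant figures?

4.93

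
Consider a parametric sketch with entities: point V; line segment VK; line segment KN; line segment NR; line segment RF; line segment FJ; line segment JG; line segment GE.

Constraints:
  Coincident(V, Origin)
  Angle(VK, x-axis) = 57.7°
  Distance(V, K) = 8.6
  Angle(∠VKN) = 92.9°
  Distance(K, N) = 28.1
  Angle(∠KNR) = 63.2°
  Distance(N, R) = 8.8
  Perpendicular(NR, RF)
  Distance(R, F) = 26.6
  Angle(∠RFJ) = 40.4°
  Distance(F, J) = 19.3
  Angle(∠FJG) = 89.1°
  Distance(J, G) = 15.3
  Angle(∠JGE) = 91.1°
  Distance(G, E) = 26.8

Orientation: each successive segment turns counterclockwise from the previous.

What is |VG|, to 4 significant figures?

23.07

∠RFJ = 40.4° gives FJ at 131.2° from the x-axis; with |FJ| = 19.3, J = (-6.050, 25.40). ∠FJG = 89.1° gives JG at -137.9° from the x-axis; with |JG| = 15.3, G = (-17.40, 15.14). Then |VG| = |G − V| = 23.07.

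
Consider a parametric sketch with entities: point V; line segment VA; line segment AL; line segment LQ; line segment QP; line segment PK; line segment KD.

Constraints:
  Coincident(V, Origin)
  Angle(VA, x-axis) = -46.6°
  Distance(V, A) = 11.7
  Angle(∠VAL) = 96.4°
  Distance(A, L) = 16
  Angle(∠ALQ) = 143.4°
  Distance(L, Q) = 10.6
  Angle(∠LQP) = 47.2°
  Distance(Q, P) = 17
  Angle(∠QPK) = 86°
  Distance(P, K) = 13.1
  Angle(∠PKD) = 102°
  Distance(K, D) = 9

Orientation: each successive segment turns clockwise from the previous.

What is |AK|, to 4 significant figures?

7.234

∠LQP = 47.2° gives QP at 60.40° from the x-axis; with |QP| = 17.0, P = (-4.211, -8.361). ∠QPK = 86.0° gives PK at -33.60° from the x-axis; with |PK| = 13.1, K = (6.700, -15.61). Then |AK| = |K − A| = 7.234.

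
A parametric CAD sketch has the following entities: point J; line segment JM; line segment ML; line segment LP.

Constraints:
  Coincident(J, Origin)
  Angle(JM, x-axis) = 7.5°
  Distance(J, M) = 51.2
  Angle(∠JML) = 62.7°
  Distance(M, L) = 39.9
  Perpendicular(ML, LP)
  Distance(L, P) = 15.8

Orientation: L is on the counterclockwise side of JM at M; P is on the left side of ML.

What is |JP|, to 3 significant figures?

33.9

J is at the origin; JM runs at 7.5° with length 51.2, so M = 51.2·(cos 7.5°, sin 7.5°) = (50.8, 6.68). ∠JML = 62.7°, so ML runs at 7.5° + (180° − 62.7°) = 125° from the x-axis; with |ML| = 39.9, L = M + 39.9·(cos 125°, sin 125°) = (28.0, 39.4). The perpendicularity gives LP at right angles to ML; with |LP| = 15.8 on the left of ML, P = L + 15.8·(-0.821, -0.571) = (15.0, 30.4). Then |JP| = |P − J| = 33.9.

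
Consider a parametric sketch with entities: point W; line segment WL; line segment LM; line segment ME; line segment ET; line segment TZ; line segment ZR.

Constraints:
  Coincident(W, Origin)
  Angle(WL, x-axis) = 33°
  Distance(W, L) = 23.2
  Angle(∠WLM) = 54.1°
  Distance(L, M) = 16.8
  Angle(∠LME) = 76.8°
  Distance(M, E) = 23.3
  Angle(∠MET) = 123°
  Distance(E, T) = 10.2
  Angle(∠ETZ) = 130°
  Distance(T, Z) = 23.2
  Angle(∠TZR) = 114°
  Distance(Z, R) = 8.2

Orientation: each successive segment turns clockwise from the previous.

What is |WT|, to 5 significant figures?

13.833

W is at the origin; WL runs at 33.0° with length 23.2, so L = (19.457, 12.636). ∠WLM = 54.1° gives LM at -92.900° from the x-axis; with |LM| = 16.8, M = (18.607, -4.1429). ∠LME = 76.8° gives ME at 163.90° from the x-axis; with |ME| = 23.3, E = (-3.7790, 2.3186). ∠MET = 123.0° gives ET at 106.90° from the x-axis; with |ET| = 10.2, T = (-6.7441, 12.078). Then |WT| = |T − W| = 13.833.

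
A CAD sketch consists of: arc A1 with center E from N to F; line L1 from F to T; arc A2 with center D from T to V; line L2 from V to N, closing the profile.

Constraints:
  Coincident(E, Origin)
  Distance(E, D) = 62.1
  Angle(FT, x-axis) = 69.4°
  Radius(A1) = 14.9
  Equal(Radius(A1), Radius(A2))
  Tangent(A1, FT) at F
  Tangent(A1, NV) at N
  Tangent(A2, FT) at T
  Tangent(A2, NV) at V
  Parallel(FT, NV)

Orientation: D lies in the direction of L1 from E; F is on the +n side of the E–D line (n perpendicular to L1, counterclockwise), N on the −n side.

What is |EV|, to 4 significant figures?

63.86

Tangency of A1 to both parallel lines with radius 14.9 puts F and N at E ± 14.9·n: F = (-13.95, 5.242), N = (13.95, -5.242). Equal radii place T and V the same way about D: T = D + 14.9·n = (7.902, 63.37), V = D − 14.9·n = (35.80, 52.89). Then |EV| = |V − E| = 63.86.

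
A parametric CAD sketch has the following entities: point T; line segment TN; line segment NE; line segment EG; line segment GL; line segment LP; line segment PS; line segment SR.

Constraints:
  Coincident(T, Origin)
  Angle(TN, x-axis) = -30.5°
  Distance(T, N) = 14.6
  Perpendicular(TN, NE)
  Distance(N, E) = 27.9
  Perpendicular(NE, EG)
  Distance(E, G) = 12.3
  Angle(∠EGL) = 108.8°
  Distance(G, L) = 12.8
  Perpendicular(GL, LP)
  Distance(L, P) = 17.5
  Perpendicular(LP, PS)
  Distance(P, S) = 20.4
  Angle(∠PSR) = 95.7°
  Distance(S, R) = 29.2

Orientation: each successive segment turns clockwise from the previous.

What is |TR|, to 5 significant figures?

41.895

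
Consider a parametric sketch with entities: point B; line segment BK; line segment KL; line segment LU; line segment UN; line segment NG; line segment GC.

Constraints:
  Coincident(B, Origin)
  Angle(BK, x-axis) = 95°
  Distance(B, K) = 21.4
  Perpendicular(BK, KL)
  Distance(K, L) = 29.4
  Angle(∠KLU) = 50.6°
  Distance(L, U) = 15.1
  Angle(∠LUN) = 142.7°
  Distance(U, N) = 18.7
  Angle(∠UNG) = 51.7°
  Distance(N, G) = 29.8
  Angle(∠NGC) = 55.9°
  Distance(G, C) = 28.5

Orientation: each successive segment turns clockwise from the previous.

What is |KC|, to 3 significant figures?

31.8

B is at the origin; BK runs at 95.0° with length 21.4, so K = (-1.87, 21.3). The perpendicularity gives KL at right angles to BK, so KL runs at 5.00°; with |KL| = 29.4, L = (27.4, 23.9). ∠KLU = 50.6° gives LU at -124° from the x-axis; with |LU| = 15.1, U = (18.9, 11.4). ∠LUN = 142.7° gives UN at -162° from the x-axis; with |UN| = 18.7, N = (1.14, 5.55). ∠UNG = 51.7° gives NG at 70.0° from the x-axis; with |NG| = 29.8, G = (11.3, 33.6). ∠NGC = 55.9° gives GC at -54.1° from the x-axis; with |GC| = 28.5, C = (28.0, 10.5). Then |KC| = |C − K| = 31.8.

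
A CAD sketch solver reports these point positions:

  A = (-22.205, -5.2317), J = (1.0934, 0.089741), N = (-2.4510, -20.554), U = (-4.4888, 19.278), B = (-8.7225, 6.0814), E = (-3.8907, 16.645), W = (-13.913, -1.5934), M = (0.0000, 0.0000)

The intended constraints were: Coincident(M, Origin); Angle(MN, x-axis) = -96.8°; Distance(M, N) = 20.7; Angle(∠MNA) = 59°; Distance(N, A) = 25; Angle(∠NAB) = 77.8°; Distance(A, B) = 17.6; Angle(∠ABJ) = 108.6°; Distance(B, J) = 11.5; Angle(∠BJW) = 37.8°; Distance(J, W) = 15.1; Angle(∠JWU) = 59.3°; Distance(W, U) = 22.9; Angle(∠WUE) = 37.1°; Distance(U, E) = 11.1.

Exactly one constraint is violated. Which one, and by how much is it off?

Distance(U, E) = 11.1 — off by 8.40.

M = (0.00, 0.00) ✓; MN at -96.80° ✓; |MN| = 20.70 ✓; ∠MNA = 59.00° ✓; |NA| = 25.00 ✓; ∠NAB = 77.80° ✓; |AB| = 17.60 ✓; ∠ABJ = 108.6° ✓; |BJ| = 11.50 ✓; ∠BJW = 37.80° ✓; |JW| = 15.10 ✓; ∠JWU = 59.30° ✓; |WU| = 22.90 ✓; ∠WUE = 37.10° ✓; |UE| = 2.700 ✗.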